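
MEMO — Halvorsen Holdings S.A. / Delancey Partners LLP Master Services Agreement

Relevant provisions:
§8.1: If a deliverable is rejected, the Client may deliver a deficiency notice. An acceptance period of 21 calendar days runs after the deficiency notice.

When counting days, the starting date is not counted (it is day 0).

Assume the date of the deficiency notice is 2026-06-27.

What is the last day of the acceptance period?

2026-07-18

The last day of the acceptance period: 21 calendar days after 2026-06-27 is 2026-07-18.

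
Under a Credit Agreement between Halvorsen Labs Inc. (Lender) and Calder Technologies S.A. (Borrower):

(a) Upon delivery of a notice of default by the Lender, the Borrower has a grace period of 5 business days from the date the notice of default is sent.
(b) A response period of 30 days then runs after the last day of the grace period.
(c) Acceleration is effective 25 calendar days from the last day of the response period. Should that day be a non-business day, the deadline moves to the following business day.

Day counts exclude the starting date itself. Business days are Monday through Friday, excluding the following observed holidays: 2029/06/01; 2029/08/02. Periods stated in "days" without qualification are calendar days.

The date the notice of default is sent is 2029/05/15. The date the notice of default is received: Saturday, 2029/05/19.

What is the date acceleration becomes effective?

From Tuesday, 2029/05/15, 5 business days (May 16, May 17, May 18, May 21, May 22, skipping weekends) brings us to Tuesday, 2029/05/22, which is the last day of the grace period.
The last day of the response period: 30 calendar days after 2029/05/22 is 2029/06/21.
The date acceleration becomes effective: 25 calendar days after 2029/06/21 is 2029/07/16. 2029/07/16 is a Monday and is not a listed holiday, so no roll-forward applies.

2029/07/16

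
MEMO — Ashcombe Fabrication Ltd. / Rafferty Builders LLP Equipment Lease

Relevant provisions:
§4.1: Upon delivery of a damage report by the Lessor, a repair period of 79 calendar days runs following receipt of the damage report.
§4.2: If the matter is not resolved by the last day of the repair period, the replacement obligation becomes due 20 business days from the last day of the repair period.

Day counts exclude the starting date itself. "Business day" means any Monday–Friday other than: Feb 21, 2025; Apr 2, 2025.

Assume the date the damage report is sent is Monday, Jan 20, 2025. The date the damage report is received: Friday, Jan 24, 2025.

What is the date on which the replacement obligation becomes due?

May 9, 2025

Adding 79 calendar days to Jan 24, 2025 gives Apr 13, 2025, which is the last day of the repair period.
The date on which the replacement obligation becomes due: 20 business days after Sunday, Apr 13, 2025, skipping weekends — Apr 14, Apr 15, Apr 16, Apr 17, …, May 7, May 8, May 9 — lands on Friday, May 9, 2025.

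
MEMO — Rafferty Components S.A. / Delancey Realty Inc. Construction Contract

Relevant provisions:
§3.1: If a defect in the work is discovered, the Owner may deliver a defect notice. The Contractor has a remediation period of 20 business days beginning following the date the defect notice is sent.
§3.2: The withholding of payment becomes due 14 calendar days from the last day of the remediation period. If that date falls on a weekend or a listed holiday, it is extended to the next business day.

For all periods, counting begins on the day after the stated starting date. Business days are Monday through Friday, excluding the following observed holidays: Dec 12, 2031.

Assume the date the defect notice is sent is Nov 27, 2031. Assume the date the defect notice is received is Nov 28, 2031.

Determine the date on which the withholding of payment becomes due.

From Thursday, Nov 27, 2031, 20 business days (Nov 28, Dec 1, Dec 2, Dec 3, …, Dec 24, Dec 25, Dec 26, skipping weekends and the listed holiday on Dec 12) brings us to Friday, Dec 26, 2031, which is the last day of the remediation period.
Adding 14 calendar days to Dec 26, 2031 gives Jan 9, 2032, which is the date on which the withholding of payment becomes due. Jan 9, 2032 is a Friday and is not a listed holiday, so no roll-forward applies.

Jan 9, 2032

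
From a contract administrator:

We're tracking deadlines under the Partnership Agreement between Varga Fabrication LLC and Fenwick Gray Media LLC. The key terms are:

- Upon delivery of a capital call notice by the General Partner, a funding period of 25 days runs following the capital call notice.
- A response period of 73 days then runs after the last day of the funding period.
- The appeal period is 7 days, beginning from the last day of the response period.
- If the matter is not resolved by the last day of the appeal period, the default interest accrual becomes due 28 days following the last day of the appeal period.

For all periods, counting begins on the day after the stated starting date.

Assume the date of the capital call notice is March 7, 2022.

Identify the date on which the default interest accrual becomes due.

Adding 25 calendar days to March 7, 2022 gives April 1, 2022, which is the last day of the funding period.
The last day of the response period: April 1, 2022 + 73 days = June 13, 2022.
Adding 7 calendar days to June 13, 2022 gives June 20, 2022, which is the last day of the appeal period.
The date on which the default interest accrual becomes due: June 20, 2022 + 28 days = July 18, 2022.

July 18, 2022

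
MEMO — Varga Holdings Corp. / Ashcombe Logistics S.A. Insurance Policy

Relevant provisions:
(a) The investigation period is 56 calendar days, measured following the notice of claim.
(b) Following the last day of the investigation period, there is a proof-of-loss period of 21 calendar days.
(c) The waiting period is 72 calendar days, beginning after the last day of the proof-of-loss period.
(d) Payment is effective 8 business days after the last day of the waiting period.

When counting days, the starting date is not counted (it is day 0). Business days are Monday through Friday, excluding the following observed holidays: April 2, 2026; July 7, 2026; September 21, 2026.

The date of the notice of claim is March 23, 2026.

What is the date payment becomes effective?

August 31, 2026

The last day of the investigation period: March 23, 2026 + 56 days = May 18, 2026.
The last day of the proof-of-loss period: May 18, 2026 + 21 days = June 8, 2026.
The last day of the waiting period: 72 calendar days after June 8, 2026 is August 19, 2026.
From Wednesday, August 19, 2026, 8 business days (Aug 20, Aug 21, Aug 24, Aug 25, Aug 26, Aug 27, Aug 28, Aug 31, skipping weekends) brings us to Monday, August 31, 2026, which is the date payment becomes effective.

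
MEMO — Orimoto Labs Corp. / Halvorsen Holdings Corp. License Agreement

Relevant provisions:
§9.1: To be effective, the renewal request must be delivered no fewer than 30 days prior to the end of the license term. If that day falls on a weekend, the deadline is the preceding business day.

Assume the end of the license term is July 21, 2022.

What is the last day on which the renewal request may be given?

June 21, 2022

Counting back 30 calendar days from July 21, 2022 gives June 21, 2022. That is a Tuesday, so no adjustment is needed.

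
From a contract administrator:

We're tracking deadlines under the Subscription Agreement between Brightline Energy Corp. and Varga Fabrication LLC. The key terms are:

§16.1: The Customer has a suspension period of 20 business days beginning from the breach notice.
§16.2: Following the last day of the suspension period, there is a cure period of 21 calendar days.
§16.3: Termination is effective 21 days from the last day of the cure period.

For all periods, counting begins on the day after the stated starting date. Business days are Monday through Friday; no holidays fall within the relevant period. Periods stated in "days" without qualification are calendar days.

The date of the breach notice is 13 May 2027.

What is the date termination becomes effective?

The last day of the suspension period: 20 business days after Thursday, 13 May 2027, skipping weekends — May 14, May 17, May 18, May 19, …, Jun 8, Jun 9, Jun 10 — lands on Thursday, 10 June 2027.
The last day of the cure period: 21 calendar days after 10 June 2027 is 1 July 2027.
The date termination becomes effective: 1 July 2027 + 21 days = 22 July 2027.

22 July 2027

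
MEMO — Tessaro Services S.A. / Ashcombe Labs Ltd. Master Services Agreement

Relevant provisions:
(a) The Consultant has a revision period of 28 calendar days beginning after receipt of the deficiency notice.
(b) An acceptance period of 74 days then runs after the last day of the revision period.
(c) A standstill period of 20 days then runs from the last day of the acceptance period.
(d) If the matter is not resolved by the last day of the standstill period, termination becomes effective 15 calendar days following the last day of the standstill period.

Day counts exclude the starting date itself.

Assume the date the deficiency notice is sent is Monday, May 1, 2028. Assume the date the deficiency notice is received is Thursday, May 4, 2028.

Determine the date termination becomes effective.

September 18, 2028

The last day of the revision period: May 4, 2028 + 28 days = June 1, 2028.
The last day of the acceptance period: June 1, 2028 + 74 days = August 14, 2028.
Adding 20 calendar days to August 14, 2028 gives September 3, 2028, which is the last day of the standstill period.
The date termination becomes effective: 15 calendar days after September 3, 2028 is September 18, 2028.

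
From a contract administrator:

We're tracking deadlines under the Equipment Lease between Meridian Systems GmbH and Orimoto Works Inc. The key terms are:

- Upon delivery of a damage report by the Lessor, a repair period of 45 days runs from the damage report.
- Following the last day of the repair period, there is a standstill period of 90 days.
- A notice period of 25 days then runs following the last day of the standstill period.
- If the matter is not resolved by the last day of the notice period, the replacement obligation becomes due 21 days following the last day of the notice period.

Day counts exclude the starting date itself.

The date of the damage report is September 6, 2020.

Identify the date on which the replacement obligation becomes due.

Adding 45 calendar days to September 6, 2020 gives October 21, 2020, which is the last day of the repair period.
Adding 90 calendar days to October 21, 2020 gives January 19, 2021, which is the last day of the standstill period.
Adding 25 calendar days to January 19, 2021 gives February 13, 2021, which is the last day of the notice period.
The date on which the replacement obligation becomes due: February 13, 2021 + 21 days = March 6, 2021.

March 6, 2021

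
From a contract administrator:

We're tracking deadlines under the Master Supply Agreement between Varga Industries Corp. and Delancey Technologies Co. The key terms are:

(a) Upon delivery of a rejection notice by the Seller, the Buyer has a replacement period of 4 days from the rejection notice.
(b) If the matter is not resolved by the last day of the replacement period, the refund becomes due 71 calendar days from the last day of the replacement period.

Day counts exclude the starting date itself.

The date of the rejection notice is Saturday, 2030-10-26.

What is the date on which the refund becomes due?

The last day of the replacement period: 2030-10-26 + 4 days = 2030-10-30.
The date on which the refund becomes due: 71 calendar days after 2030-10-30 is 2031-01-09.

2031-01-09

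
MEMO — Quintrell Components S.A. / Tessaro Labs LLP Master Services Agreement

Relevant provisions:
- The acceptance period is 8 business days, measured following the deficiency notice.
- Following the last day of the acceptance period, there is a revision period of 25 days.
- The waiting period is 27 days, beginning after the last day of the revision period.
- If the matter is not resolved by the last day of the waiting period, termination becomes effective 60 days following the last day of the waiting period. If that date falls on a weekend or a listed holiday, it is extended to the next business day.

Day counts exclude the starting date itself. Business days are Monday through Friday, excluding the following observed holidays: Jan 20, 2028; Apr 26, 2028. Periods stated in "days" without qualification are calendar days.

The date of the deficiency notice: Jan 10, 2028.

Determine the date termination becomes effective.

May 12, 2028

The last day of the acceptance period: 8 business days after Monday, Jan 10, 2028, skipping weekends and the listed holiday on Jan 20 — Jan 11, Jan 12, Jan 13, Jan 14, Jan 17, Jan 18, Jan 19, Jan 21 — lands on Friday, Jan 21, 2028.
The last day of the revision period: 25 calendar days after Jan 21, 2028 is Feb 15, 2028.
Adding 27 calendar days to Feb 15, 2028 gives Mar 13, 2028, which is the last day of the waiting period.
Adding 60 calendar days to Mar 13, 2028 gives May 12, 2028, which is the date termination becomes effective. May 12, 2028 is a Friday and is not a listed holiday, so no roll-forward applies.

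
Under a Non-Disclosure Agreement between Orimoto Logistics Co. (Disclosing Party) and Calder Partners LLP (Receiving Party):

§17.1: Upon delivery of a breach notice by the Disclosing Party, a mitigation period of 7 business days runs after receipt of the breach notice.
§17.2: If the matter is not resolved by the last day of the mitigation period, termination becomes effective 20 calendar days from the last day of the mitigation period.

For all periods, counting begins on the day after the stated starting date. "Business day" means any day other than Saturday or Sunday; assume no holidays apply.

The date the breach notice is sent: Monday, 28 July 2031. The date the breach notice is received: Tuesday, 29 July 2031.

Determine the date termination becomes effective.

From Tuesday, 29 July 2031, 7 business days (Jul 30, Jul 31, Aug 1, Aug 4, Aug 5, Aug 6, Aug 7, skipping weekends) brings us to Thursday, 7 August 2031, which is the last day of the mitigation period.
The date termination becomes effective: 7 August 2031 + 20 days = 27 August 2031.

27 August 2031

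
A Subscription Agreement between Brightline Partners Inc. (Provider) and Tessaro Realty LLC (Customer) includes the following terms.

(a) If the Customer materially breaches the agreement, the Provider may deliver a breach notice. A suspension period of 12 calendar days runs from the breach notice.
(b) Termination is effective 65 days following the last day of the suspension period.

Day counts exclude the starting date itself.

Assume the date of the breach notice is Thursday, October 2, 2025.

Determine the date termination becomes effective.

Adding 12 calendar days to October 2, 2025 gives October 14, 2025, which is the last day of the suspension period.
The date termination becomes effective: October 14, 2025 + 65 days = December 18, 2025.

December 18, 2025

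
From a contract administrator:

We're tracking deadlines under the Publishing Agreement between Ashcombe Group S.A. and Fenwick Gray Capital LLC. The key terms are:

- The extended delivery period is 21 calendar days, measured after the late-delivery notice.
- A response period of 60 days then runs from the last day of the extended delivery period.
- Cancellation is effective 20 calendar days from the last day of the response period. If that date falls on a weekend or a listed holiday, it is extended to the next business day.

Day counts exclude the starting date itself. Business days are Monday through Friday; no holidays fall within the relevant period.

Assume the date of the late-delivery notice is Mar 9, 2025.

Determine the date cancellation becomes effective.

Adding 21 calendar days to Mar 9, 2025 gives Mar 30, 2025, which is the last day of the extended delivery period.
Adding 60 calendar days to Mar 30, 2025 gives May 29, 2025, which is the last day of the response period.
Adding 20 calendar days to May 29, 2025 gives Jun 18, 2025, which is the date cancellation becomes effective. Jun 18, 2025 is a Wednesday, so no roll-forward applies.

Jun 18, 2025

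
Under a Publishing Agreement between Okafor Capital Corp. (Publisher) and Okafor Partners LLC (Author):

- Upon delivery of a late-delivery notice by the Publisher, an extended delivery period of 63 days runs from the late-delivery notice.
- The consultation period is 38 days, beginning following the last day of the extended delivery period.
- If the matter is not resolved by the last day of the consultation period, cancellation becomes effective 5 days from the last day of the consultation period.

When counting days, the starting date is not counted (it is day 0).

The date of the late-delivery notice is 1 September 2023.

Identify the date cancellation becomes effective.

16 December 2023

Adding 63 calendar days to 1 September 2023 gives 3 November 2023, which is the last day of the extended delivery period.
The last day of the consultation period: 3 November 2023 + 38 days = 11 December 2023.
Adding 5 calendar days to 11 December 2023 gives 16 December 2023, which is the date cancellation becomes effective.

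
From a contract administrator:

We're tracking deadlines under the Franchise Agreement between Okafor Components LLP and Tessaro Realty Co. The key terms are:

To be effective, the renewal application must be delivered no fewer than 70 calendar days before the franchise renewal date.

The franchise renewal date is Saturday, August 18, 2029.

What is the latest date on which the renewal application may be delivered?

June 9, 2029

August 18, 2029 minus 70 days is June 9, 2029.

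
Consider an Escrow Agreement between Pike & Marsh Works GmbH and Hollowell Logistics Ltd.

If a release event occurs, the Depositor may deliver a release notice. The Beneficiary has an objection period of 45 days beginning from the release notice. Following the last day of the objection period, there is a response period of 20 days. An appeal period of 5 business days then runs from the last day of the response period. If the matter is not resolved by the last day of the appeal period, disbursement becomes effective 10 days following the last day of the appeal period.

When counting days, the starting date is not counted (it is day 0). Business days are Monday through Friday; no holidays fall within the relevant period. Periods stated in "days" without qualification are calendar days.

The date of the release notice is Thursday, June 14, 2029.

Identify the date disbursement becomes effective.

The last day of the objection period: 45 calendar days after June 14, 2029 is July 29, 2029.
The last day of the response period: 20 calendar days after July 29, 2029 is August 18, 2029.
The last day of the appeal period: counting 5 business days from Saturday, August 18, 2029 (Aug 20, Aug 21, Aug 22, Aug 23, Aug 24, skipping weekends) reaches Friday, August 24, 2029.
The date disbursement becomes effective: August 24, 2029 + 10 days = September 3, 2029.

September 3, 2029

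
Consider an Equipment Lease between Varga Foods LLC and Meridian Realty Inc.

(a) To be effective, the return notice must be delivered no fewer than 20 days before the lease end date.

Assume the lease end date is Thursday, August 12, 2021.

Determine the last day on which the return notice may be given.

July 23, 2021

August 12, 2021 minus 20 days is July 23, 2021.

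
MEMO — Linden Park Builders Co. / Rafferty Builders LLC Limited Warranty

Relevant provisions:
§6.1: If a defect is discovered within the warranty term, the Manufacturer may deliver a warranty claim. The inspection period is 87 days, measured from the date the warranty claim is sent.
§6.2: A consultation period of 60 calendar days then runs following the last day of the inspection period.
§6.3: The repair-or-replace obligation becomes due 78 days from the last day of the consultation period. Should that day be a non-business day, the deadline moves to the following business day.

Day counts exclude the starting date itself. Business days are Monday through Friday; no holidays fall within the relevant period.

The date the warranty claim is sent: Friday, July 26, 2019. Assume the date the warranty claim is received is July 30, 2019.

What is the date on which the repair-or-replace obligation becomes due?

March 9, 2020

Adding 87 calendar days to July 26, 2019 gives October 21, 2019, which is the last day of the inspection period.
The last day of the consultation period: 60 calendar days after October 21, 2019 is December 20, 2019.
The date on which the repair-or-replace obligation becomes due: 78 calendar days after December 20, 2019 is March 7, 2020. That falls on a Saturday, so it rolls to the next business day, Monday, March 9, 2020.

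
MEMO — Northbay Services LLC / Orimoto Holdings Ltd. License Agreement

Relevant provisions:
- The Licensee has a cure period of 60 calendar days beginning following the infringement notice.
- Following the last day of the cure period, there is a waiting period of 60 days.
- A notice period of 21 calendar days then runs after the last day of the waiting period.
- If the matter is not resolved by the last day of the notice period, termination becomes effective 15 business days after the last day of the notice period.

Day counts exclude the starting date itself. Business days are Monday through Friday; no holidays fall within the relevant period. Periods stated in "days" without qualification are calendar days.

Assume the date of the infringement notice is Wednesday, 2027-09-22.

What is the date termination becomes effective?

The last day of the cure period: 2027-09-22 + 60 days = 2027-11-21.
The last day of the waiting period: 60 calendar days after 2027-11-21 is 2028-01-20.
The last day of the notice period: 2028-01-20 + 21 days = 2028-02-10.
The date termination becomes effective: counting 15 business days from Thursday, 2028-02-10 (Feb 11, Feb 14, Feb 15, Feb 16, …, Feb 29, Mar 1, Mar 2, skipping weekends) reaches Thursday, 2028-03-02.

2028-03-02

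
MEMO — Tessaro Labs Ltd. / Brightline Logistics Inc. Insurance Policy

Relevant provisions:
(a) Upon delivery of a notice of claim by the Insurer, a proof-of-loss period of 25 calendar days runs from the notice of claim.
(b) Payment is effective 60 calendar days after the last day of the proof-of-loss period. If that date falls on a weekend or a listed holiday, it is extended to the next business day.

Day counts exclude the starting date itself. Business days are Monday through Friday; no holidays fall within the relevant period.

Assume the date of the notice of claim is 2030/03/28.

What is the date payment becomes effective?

Adding 25 calendar days to 2030/03/28 gives 2030/04/22, which is the last day of the proof-of-loss period.
Adding 60 calendar days to 2030/04/22 gives 2030/06/21, which is the date payment becomes effective. 2030/06/21 is a Friday, so no roll-forward applies.

2030/06/21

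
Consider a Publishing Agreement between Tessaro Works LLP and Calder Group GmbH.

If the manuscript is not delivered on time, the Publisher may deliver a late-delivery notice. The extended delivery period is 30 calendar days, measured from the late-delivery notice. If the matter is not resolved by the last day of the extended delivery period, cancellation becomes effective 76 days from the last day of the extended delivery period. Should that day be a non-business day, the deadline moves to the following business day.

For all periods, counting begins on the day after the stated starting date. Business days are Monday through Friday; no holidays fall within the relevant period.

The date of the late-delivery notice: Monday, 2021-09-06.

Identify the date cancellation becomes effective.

2021-12-21

The last day of the extended delivery period: 2021-09-06 + 30 days = 2021-10-06.
The date cancellation becomes effective: 2021-10-06 + 76 days = 2021-12-21. 2021-12-21 is a Tuesday, so no roll-forward applies.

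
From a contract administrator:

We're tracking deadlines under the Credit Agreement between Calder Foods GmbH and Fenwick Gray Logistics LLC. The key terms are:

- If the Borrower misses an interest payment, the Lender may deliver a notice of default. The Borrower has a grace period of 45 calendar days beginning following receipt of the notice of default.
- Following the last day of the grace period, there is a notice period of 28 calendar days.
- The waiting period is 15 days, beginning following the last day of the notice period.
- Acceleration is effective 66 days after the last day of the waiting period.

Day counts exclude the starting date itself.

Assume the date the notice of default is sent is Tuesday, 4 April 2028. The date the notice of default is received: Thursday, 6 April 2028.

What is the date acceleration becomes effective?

The last day of the grace period: 45 calendar days after 6 April 2028 is 21 May 2028.
The last day of the notice period: 21 May 2028 + 28 days = 18 June 2028.
The last day of the waiting period: 15 calendar days after 18 June 2028 is 3 July 2028.
The date acceleration becomes effective: 3 July 2028 + 66 days = 7 September 2028.

7 September 2028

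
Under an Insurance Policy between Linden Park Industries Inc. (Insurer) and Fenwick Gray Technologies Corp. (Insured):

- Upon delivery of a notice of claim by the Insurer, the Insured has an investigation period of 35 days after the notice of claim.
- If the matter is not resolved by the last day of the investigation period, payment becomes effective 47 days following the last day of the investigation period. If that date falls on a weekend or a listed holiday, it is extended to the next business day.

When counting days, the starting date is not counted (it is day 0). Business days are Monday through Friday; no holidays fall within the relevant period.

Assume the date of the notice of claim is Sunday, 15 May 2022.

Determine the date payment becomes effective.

Adding 35 calendar days to 15 May 2022 gives 19 June 2022, which is the last day of the investigation period.
The date payment becomes effective: 19 June 2022 + 47 days = 5 August 2022. 5 August 2022 is a Friday, so no roll-forward applies.

5 August 2022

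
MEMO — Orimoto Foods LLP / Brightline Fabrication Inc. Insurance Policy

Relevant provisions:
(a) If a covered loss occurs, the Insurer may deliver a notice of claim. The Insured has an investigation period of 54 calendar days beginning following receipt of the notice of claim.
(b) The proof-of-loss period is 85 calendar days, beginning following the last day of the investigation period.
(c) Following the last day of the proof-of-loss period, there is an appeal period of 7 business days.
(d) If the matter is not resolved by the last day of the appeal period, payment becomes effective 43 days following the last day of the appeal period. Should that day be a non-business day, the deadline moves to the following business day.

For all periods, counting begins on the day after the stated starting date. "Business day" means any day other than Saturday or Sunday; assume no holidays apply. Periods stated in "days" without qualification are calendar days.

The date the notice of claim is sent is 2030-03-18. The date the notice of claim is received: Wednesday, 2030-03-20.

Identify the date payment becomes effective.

The last day of the investigation period: 54 calendar days after 2030-03-20 is 2030-05-13.
Adding 85 calendar days to 2030-05-13 gives 2030-08-06, which is the last day of the proof-of-loss period.
From Tuesday, 2030-08-06, 7 business days (Aug 7, Aug 8, Aug 9, Aug 12, Aug 13, Aug 14, Aug 15, skipping weekends) brings us to Thursday, 2030-08-15, which is the last day of the appeal period.
Adding 43 calendar days to 2030-08-15 gives 2030-09-27, which is the date payment becomes effective. 2030-09-27 is a Friday, so no roll-forward applies.

2030-09-27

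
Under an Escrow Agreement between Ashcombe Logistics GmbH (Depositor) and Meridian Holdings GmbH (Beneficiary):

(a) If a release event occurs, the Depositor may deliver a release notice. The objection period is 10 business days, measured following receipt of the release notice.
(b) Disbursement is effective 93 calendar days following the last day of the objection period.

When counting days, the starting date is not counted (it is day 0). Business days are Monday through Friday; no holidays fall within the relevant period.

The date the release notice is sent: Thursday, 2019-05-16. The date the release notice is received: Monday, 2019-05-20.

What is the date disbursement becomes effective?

2019-09-04

The last day of the objection period: counting 10 business days from Monday, 2019-05-20 (May 21, May 22, May 23, May 24, May 27, May 28, May 29, May 30, May 31, Jun 3, skipping weekends) reaches Monday, 2019-06-03.
Adding 93 calendar days to 2019-06-03 gives 2019-09-04, which is the date disbursement becomes effective.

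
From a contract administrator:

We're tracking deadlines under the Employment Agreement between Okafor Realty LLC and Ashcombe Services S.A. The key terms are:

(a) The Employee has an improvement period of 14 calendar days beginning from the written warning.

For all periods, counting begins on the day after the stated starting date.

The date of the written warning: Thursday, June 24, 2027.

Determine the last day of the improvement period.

The last day of the improvement period: June 24, 2027 + 14 days = July 8, 2027.

July 8, 2027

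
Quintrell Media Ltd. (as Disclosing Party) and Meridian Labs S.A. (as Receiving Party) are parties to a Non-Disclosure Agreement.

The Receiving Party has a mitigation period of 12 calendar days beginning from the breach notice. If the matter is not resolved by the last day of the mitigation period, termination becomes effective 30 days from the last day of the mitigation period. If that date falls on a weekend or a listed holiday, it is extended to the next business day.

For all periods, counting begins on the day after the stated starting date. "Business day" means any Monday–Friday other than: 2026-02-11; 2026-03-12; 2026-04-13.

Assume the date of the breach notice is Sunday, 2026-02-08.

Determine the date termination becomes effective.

2026-03-23

The last day of the mitigation period: 12 calendar days after 2026-02-08 is 2026-02-20.
The date termination becomes effective: 30 calendar days after 2026-02-20 is 2026-03-22. That falls on a Sunday, so it rolls to the next business day, Monday, 2026-03-23.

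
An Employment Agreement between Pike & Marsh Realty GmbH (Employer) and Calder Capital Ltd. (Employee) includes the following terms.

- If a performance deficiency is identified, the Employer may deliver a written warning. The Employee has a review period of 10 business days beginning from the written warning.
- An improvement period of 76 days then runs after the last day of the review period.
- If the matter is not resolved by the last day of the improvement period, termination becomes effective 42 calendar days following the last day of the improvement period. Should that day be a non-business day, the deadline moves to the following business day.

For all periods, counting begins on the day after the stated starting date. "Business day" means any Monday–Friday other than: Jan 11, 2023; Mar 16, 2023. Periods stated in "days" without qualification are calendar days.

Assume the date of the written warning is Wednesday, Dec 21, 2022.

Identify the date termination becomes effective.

May 2, 2023

The last day of the review period: counting 10 business days from Wednesday, Dec 21, 2022 (Dec 22, Dec 23, Dec 26, Dec 27, Dec 28, Dec 29, Dec 30, Jan 2, Jan 3, Jan 4, skipping weekends) reaches Wednesday, Jan 4, 2023.
The last day of the improvement period: Jan 4, 2023 + 76 days = Mar 21, 2023.
The date termination becomes effective: Mar 21, 2023 + 42 days = May 2, 2023. May 2, 2023 is a Tuesday and is not a listed holiday, so no roll-forward applies.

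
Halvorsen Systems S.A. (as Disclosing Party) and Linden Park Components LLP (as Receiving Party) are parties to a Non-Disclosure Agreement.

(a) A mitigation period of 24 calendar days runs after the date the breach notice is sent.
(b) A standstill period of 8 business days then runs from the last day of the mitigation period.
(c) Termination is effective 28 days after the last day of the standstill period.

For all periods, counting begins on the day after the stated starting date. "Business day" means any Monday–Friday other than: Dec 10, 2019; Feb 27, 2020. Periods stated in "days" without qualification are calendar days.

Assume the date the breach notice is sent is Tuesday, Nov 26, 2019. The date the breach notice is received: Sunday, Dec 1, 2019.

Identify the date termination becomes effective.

The last day of the mitigation period: 24 calendar days after Nov 26, 2019 is Dec 20, 2019.
The last day of the standstill period: counting 8 business days from Friday, Dec 20, 2019 (Dec 23, Dec 24, Dec 25, Dec 26, Dec 27, Dec 30, Dec 31, Jan 1, skipping weekends) reaches Wednesday, Jan 1, 2020.
Adding 28 calendar days to Jan 1, 2020 gives Jan 29, 2020, which is the date termination becomes effective.

Jan 29, 2020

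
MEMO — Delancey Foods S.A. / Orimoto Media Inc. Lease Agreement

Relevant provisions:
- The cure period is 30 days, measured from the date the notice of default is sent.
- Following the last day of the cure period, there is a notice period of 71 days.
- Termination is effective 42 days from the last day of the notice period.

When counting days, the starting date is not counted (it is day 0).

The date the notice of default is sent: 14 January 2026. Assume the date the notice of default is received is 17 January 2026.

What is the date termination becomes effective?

6 June 2026

The last day of the cure period: 14 January 2026 + 30 days = 13 February 2026.
Adding 71 calendar days to 13 February 2026 gives 25 April 2026, which is the last day of the notice period.
The date termination becomes effective: 42 calendar days after 25 April 2026 is 6 June 2026.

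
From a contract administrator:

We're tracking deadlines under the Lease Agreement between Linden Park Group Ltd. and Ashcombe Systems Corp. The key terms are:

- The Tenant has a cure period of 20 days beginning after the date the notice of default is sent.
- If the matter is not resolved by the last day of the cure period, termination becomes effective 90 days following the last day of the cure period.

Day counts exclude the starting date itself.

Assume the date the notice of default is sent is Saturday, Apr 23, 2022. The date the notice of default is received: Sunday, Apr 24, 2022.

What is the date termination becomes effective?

Aug 11, 2022

Adding 20 calendar days to Apr 23, 2022 gives May 13, 2022, which is the last day of the cure period.
Adding 90 calendar days to May 13, 2022 gives Aug 11, 2022, which is the date termination becomes effective.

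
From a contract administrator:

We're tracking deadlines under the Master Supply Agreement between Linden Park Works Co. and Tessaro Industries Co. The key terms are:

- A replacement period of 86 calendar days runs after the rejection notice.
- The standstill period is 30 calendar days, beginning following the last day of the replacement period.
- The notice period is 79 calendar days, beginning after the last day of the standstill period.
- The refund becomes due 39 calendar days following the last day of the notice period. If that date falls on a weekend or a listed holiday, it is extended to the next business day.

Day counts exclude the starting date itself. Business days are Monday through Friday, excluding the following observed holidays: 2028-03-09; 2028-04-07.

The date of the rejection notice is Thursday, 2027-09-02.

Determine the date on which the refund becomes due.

The last day of the replacement period: 86 calendar days after 2027-09-02 is 2027-11-27.
Adding 30 calendar days to 2027-11-27 gives 2027-12-27, which is the last day of the standstill period.
Adding 79 calendar days to 2027-12-27 gives 2028-03-15, which is the last day of the notice period.
The date on which the refund becomes due: 2028-03-15 + 39 days = 2028-04-23. That falls on a Sunday, so it rolls to the next business day, Monday, 2028-04-24.

2028-04-24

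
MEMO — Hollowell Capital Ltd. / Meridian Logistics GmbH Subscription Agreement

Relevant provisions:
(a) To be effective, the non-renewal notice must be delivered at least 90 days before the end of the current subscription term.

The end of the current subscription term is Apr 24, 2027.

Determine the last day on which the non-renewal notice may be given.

Counting back 90 calendar days from Apr 24, 2027 gives Jan 24, 2027.

Jan 24, 2027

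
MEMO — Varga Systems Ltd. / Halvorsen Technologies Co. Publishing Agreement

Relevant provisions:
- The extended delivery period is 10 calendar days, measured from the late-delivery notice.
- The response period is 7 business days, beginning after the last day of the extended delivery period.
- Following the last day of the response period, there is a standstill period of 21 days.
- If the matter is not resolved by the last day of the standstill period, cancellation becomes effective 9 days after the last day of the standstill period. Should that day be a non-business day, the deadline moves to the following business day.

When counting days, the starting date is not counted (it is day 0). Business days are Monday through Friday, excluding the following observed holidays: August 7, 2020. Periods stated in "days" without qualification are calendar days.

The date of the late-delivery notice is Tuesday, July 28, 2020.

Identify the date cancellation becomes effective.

September 17, 2020

Adding 10 calendar days to July 28, 2020 gives August 7, 2020, which is the last day of the extended delivery period.
The last day of the response period: counting 7 business days from Friday, August 7, 2020 (Aug 10, Aug 11, Aug 12, Aug 13, Aug 14, Aug 17, Aug 18, skipping weekends) reaches Tuesday, August 18, 2020.
The last day of the standstill period: August 18, 2020 + 21 days = September 8, 2020.
Adding 9 calendar days to September 8, 2020 gives September 17, 2020, which is the date cancellation becomes effective. September 17, 2020 is a Thursday and is not a listed holiday, so no roll-forward applies.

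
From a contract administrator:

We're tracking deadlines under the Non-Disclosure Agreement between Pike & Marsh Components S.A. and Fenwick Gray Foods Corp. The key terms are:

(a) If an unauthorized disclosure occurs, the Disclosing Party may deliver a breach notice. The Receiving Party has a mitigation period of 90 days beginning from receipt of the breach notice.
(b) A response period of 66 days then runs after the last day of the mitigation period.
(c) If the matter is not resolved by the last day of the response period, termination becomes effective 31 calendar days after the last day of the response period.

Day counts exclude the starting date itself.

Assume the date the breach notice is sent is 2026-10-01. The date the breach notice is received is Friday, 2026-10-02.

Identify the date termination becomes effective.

Adding 90 calendar days to 2026-10-02 gives 2026-12-31, which is the last day of the mitigation period.
The last day of the response period: 66 calendar days after 2026-12-31 is 2027-03-07.
The date termination becomes effective: 2027-03-07 + 31 days = 2027-04-07.

2027-04-07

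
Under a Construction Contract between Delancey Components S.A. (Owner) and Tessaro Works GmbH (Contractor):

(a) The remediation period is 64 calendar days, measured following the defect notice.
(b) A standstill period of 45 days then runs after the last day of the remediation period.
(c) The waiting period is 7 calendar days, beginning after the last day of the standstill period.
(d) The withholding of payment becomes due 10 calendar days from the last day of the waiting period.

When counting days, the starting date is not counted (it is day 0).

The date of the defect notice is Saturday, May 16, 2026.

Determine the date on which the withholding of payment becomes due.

The last day of the remediation period: May 16, 2026 + 64 days = July 19, 2026.
The last day of the standstill period: July 19, 2026 + 45 days = September 2, 2026.
Adding 7 calendar days to September 2, 2026 gives September 9, 2026, which is the last day of the waiting period.
The date on which the withholding of payment becomes due: 10 calendar days after September 9, 2026 is September 19, 2026.

September 19, 2026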